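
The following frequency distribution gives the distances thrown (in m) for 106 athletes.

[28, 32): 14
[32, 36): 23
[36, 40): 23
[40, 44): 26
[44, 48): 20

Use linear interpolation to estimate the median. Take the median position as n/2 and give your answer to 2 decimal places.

38.78

Cumulative frequencies: 14, 37, 60, 86, 106
n = 106; position = n/2 = 53.
This falls in the class [36, 40): L = 36, F = 37, f = 23, h = 4.
Median ≈ 36 + ((53 − 37) / 23) × 4 = 38.7826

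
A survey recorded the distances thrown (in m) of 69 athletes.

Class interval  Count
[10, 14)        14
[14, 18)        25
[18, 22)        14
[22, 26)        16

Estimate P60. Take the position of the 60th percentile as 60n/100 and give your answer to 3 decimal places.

Cumulative frequencies: 14, 39, 53, 69
n = 69; position = 60n/100 = 41.4.
This falls in the class [18, 22): L = 18, F = 39, f = 14, h = 4.
60th percentile ≈ 18 + ((41.4 − 39) / 14) × 4 = 18.6857

18.686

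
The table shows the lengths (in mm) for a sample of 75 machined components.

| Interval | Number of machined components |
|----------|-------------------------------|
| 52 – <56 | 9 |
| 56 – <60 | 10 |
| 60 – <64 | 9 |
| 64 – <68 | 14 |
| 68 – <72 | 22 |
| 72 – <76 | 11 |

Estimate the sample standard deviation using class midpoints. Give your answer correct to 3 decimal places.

Midpoints: 54, 58, 62, 66, 70, 74
n = 75, Σfm = 4902, mean = 65.3600
Σfm² = 323500
Σf(m − x̄)² = Σfm² − (Σfm)²/n = 323500 − 4902²/75 = 3105.2800
Sample variance = 3105.2800 / 74 = 41.9632
Standard deviation = √41.9632 = 6.4779

6.478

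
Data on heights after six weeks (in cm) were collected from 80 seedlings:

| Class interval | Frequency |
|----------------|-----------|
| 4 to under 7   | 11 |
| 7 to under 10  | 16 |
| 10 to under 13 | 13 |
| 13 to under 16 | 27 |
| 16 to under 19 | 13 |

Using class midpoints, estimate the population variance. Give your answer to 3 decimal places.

15.321

Midpoints: 5.5, 8.5, 11.5, 14.5, 17.5
n = 80, Σfm = 965, mean = 12.0625
Σfm² = 12866
Σf(m − x̄)² = Σfm² − (Σfm)²/n = 12866 − 965²/80 = 1225.6875
Population variance = 1225.6875 / 80 = 15.3211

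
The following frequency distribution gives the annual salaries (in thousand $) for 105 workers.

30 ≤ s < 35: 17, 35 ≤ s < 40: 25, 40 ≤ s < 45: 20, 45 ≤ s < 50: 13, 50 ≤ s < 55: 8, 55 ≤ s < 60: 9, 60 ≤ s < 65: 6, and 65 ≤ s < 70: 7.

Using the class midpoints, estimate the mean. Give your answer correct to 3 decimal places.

45.167

Midpoints: 32.5, 37.5, 42.5, 47.5, 52.5, 57.5, 62.5, 67.5
Σfm = 17×32.5 + 25×37.5 + 20×42.5 + 13×47.5 + 8×52.5 + 9×57.5 + 6×62.5 + 7×67.5 = 4742.5
n = Σf = 105
Mean = 4742.5 / 105 = 45.1667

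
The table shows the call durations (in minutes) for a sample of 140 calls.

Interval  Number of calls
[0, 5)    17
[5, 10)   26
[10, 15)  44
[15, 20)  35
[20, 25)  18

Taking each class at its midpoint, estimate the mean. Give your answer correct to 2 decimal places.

12.89

Midpoints: 2.5, 7.5, 12.5, 17.5, 22.5
Σfm = 17×2.5 + 26×7.5 + 44×12.5 + 35×17.5 + 18×22.5 = 1805
n = Σf = 140
Mean = 1805 / 140 = 12.8929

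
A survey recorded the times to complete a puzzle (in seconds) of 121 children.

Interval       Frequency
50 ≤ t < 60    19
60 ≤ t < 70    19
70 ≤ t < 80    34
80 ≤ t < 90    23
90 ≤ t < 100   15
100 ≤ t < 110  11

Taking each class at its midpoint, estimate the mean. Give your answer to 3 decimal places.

Midpoints: 55, 65, 75, 85, 95, 105
Σfm = 19×55 + 19×65 + 34×75 + 23×85 + 15×95 + 11×105 = 9365
n = Σf = 121
Mean = 9365 / 121 = 77.3967

77.397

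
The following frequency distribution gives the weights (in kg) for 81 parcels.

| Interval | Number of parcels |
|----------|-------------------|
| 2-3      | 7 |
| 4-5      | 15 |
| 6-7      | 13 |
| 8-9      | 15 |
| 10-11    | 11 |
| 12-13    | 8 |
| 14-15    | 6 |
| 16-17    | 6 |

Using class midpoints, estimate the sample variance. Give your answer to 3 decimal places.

16.435

Midpoints: 2.5, 4.5, 6.5, 8.5, 10.5, 12.5, 14.5, 16.5
n = 81, Σfm = 698.5, mean = 8.6235
Σfm² = 7338.25
Σf(m − x̄)² = Σfm² − (Σfm)²/n = 7338.25 − 698.5²/81 = 1314.7654
Sample variance = 1314.7654 / 80 = 16.4346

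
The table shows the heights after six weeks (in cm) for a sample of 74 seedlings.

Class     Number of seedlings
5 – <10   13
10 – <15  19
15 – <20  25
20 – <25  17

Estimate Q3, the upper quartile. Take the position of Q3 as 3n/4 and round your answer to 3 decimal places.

19.700

Cumulative frequencies: 13, 32, 57, 74
n = 74; position = 3n/4 = 55.5.
This falls in the class 15 – <20: L = 15, F = 32, f = 25, h = 5.
Upper quartile ≈ 15 + ((55.5 − 32) / 25) × 5 = 19.7000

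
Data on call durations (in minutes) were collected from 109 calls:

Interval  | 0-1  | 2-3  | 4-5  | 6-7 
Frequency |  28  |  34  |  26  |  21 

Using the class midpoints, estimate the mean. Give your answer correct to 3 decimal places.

3.234

Midpoints: 0.5, 2.5, 4.5, 6.5
Σfm = 28×0.5 + 34×2.5 + 26×4.5 + 21×6.5 = 352.5
n = Σf = 109
Mean = 352.5 / 109 = 3.2339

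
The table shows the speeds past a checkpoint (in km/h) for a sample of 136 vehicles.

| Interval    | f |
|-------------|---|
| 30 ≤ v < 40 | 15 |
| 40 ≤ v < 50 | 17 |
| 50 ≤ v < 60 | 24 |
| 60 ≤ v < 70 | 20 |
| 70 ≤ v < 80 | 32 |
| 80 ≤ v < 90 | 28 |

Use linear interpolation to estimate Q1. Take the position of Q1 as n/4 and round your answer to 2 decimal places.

50.83

Cumulative frequencies: 15, 32, 56, 76, 108, 136
n = 136; position = n/4 = 34.
This falls in the class 50 ≤ v < 60: L = 50, F = 32, f = 24, h = 10.
Lower quartile ≈ 50 + ((34 − 32) / 24) × 10 = 50.8333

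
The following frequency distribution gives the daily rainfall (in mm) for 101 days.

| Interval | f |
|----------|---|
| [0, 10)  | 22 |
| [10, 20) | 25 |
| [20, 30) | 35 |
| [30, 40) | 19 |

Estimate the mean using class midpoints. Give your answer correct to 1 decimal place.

Midpoints: 5, 15, 25, 35
Σfm = 22×5 + 25×15 + 35×25 + 19×35 = 2025
n = Σf = 101
Mean = 2025 / 101 = 20.0495

20.0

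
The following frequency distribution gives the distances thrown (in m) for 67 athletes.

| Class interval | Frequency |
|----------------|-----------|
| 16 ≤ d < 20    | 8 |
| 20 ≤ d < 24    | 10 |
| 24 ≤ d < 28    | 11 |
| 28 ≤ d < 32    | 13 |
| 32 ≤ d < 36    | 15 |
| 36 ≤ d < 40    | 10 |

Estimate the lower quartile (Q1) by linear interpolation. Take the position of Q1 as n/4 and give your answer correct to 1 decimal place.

23.5

Cumulative frequencies: 8, 18, 29, 42, 57, 67
n = 67; position = n/4 = 16.75.
This falls in the class 20 ≤ d < 24: L = 20, F = 8, f = 10, h = 4.
Lower quartile ≈ 20 + ((16.75 − 8) / 10) × 4 = 23.5000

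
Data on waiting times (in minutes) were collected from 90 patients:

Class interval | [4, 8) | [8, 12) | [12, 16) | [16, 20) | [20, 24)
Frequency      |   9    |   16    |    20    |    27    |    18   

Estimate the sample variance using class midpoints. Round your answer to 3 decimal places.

25.466

Midpoints: 6, 10, 14, 18, 22
n = 90, Σfm = 1376, mean = 15.2889
Σfm² = 23304
Σf(m − x̄)² = Σfm² − (Σfm)²/n = 23304 − 1376²/90 = 2266.4889
Sample variance = 2266.4889 / 89 = 25.4662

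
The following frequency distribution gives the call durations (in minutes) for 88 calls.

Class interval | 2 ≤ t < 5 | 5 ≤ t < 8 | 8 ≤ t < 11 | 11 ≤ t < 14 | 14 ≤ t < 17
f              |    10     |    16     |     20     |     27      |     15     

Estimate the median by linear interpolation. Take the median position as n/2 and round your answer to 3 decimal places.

Cumulative frequencies: 10, 26, 46, 73, 88
n = 88; position = n/2 = 44.
This falls in the class 8 ≤ t < 11: L = 8, F = 26, f = 20, h = 3.
Median ≈ 8 + ((44 − 26) / 20) × 3 = 10.7000

10.700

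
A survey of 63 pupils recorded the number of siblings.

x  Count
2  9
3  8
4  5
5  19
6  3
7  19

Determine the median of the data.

5

Cumulative frequencies: 9, 17, 22, 41, 44, 63
n = 63, so the median is the value in position (n+1)/2 = 32.
Position 32 falls at value 5.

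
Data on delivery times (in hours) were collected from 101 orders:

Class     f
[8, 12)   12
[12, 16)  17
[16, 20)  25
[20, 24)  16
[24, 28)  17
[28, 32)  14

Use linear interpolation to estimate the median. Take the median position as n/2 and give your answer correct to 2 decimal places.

Cumulative frequencies: 12, 29, 54, 70, 87, 101
n = 101; position = n/2 = 50.5.
This falls in the class [16, 20): L = 16, F = 29, f = 25, h = 4.
Median ≈ 16 + ((50.5 − 29) / 25) × 4 = 19.4400

19.44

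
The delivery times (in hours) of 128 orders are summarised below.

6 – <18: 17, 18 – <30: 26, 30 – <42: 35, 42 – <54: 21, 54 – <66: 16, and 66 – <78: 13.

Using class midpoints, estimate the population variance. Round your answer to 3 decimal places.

324.000

Midpoints: 12, 24, 36, 48, 60, 72
n = 128, Σfm = 4992, mean = 39.0000
Σfm² = 236160
Σf(m − x̄)² = Σfm² − (Σfm)²/n = 236160 − 4992²/128 = 41472.0000
Population variance = 41472.0000 / 128 = 324.0000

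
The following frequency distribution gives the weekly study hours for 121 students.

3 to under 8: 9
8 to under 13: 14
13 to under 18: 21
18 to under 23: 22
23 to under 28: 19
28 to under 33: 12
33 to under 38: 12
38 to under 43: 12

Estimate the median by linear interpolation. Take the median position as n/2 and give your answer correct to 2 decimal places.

Cumulative frequencies: 9, 23, 44, 66, 85, 97, 109, 121
n = 121; position = n/2 = 60.5.
This falls in the class 18 to under 23: L = 18, F = 44, f = 22, h = 5.
Median ≈ 18 + ((60.5 − 44) / 22) × 5 = 21.7500

21.75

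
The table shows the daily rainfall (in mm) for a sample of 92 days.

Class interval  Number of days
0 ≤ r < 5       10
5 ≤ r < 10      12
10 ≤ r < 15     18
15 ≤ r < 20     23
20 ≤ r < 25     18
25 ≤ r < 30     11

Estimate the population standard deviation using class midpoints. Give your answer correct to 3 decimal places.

7.498

Midpoints: 2.5, 7.5, 12.5, 17.5, 22.5, 27.5
n = 92, Σfm = 1450, mean = 15.7609
Σfm² = 28025
Σf(m − x̄)² = Σfm² − (Σfm)²/n = 28025 − 1450²/92 = 5171.7391
Population variance = 5171.7391 / 92 = 56.2146
Standard deviation = √56.2146 = 7.4976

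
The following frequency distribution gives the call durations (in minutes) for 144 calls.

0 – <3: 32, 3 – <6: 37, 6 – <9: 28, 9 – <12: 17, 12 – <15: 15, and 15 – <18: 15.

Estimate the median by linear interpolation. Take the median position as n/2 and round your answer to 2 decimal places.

6.32

Cumulative frequencies: 32, 69, 97, 114, 129, 144
n = 144; position = n/2 = 72.
This falls in the class 6 – <9: L = 6, F = 69, f = 28, h = 3.
Median ≈ 6 + ((72 − 69) / 28) × 3 = 6.3214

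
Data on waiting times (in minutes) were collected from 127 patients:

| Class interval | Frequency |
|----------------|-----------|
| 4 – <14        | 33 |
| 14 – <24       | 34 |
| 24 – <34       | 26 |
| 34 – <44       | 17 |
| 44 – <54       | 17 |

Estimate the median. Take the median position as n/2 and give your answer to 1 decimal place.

23.0

Cumulative frequencies: 33, 67, 93, 110, 127
n = 127; position = n/2 = 63.5.
This falls in the class 14 – <24: L = 14, F = 33, f = 34, h = 10.
Median ≈ 14 + ((63.5 − 33) / 34) × 10 = 22.9706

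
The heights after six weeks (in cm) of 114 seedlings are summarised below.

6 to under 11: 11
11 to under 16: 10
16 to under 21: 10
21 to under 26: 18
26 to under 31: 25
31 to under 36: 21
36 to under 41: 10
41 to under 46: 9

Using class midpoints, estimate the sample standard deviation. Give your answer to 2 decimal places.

9.97

Midpoints: 8.5, 13.5, 18.5, 23.5, 28.5, 33.5, 38.5, 43.5
n = 114, Σfm = 3029, mean = 26.5702
Σfm² = 91706.5
Σf(m − x̄)² = Σfm² − (Σfm)²/n = 91706.5 − 3029²/114 = 11225.4386
Sample variance = 11225.4386 / 113 = 99.3402
Standard deviation = √99.3402 = 9.9670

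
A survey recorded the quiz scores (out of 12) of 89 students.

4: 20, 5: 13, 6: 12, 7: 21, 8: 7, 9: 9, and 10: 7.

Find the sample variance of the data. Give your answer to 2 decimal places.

Values: 4, 5, 6, 7, 8, 9, 10
n = 89, Σfx = 571, mean = 6.4157
Σfx² = 3983
Σf(x − x̄)² = Σfx² − (Σfx)²/n = 3983 − 571²/89 = 319.6180
Sample variance = 319.6180 / 88 = 3.6320

3.63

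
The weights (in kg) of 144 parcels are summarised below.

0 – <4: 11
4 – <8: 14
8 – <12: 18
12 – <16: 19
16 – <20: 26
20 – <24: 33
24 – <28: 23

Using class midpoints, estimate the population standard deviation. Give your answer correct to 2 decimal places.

7.39

Midpoints: 2, 6, 10, 14, 18, 22, 26
n = 144, Σfm = 2344, mean = 16.2778
Σfm² = 46016
Σf(m − x̄)² = Σfm² − (Σfm)²/n = 46016 − 2344²/144 = 7860.8889
Population variance = 7860.8889 / 144 = 54.5895
Standard deviation = √54.5895 = 7.3885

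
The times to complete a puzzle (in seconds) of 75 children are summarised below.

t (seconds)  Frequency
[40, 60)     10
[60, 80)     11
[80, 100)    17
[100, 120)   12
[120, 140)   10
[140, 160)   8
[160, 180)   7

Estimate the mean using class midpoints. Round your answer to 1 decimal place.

104.1

Midpoints: 50, 70, 90, 110, 130, 150, 170
Σfm = 10×50 + 11×70 + 17×90 + 12×110 + 10×130 + 8×150 + 7×170 = 7810
n = Σf = 75
Mean = 7810 / 75 = 104.1333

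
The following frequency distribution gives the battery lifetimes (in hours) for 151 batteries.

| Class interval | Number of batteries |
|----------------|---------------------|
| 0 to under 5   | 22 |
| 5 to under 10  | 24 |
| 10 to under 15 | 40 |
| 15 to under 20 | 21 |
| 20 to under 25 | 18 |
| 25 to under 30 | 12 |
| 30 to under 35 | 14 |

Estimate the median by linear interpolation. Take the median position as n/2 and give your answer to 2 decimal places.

Cumulative frequencies: 22, 46, 86, 107, 125, 137, 151
n = 151; position = n/2 = 75.5.
This falls in the class 10 to under 15: L = 10, F = 46, f = 40, h = 5.
Median ≈ 10 + ((75.5 − 46) / 40) × 5 = 13.6875

13.69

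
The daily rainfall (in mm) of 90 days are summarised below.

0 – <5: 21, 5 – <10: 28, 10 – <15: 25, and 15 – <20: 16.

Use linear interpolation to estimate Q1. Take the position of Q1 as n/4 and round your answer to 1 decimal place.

Cumulative frequencies: 21, 49, 74, 90
n = 90; position = n/4 = 22.5.
This falls in the class 5 – <10: L = 5, F = 21, f = 28, h = 5.
Lower quartile ≈ 5 + ((22.5 − 21) / 28) × 5 = 5.2679

5.3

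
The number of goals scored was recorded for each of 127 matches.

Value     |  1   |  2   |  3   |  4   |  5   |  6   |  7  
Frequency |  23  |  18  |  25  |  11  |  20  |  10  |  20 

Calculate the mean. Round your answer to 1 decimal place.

3.8

Values: 1, 2, 3, 4, 5, 6, 7
Σfx = 23×1 + 18×2 + 25×3 + 11×4 + 20×5 + 10×6 + 20×7 = 478
n = Σf = 127
Mean = 478 / 127 = 3.7638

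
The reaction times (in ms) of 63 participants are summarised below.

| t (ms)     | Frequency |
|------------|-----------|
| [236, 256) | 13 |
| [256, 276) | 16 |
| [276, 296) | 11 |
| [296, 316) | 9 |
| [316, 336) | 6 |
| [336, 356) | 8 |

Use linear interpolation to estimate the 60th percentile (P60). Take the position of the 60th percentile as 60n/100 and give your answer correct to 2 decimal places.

292.00

Cumulative frequencies: 13, 29, 40, 49, 55, 63
n = 63; position = 60n/100 = 37.8.
This falls in the class [276, 296): L = 276, F = 29, f = 11, h = 20.
60th percentile ≈ 276 + ((37.8 − 29) / 11) × 20 = 292.0000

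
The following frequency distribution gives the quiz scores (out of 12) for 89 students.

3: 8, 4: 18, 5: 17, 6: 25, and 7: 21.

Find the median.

Cumulative frequencies: 8, 26, 43, 68, 89
n = 89, so the median is the value in position (n+1)/2 = 45.
Position 45 falls at value 6.

6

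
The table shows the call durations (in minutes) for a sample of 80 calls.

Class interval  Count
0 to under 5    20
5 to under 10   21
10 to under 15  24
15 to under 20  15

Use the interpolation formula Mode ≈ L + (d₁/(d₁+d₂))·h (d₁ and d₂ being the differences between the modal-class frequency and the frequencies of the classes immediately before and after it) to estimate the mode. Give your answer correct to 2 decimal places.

Modal class: 10 to under 15 (highest frequency 24).
d₁ = 24 − 21 = 3, d₂ = 24 − 15 = 9
Mode ≈ 10 + (3/(3+9)) × 5 = 10 + 1.2500 = 11.2500

11.25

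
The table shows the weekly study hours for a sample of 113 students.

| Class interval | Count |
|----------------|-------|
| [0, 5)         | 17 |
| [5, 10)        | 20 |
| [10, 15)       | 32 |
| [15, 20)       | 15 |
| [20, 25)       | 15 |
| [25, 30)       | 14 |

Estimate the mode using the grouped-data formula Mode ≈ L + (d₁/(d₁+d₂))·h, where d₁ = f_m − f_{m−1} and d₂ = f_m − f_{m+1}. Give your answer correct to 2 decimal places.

Modal class: [10, 15) (highest frequency 32).
d₁ = 32 − 20 = 12, d₂ = 32 − 15 = 17
Mode ≈ 10 + (12/(12+17)) × 5 = 10 + 2.0690 = 12.0690

12.07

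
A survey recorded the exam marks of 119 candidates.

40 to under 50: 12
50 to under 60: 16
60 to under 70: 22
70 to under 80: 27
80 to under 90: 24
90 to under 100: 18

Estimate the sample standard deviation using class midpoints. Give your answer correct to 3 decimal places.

Midpoints: 45, 55, 65, 75, 85, 95
n = 119, Σfm = 8625, mean = 72.4790
Σfm² = 653375
Σf(m − x̄)² = Σfm² − (Σfm)²/n = 653375 − 8625²/119 = 28243.6975
Sample variance = 28243.6975 / 118 = 239.3534
Standard deviation = √239.3534 = 15.4710

15.471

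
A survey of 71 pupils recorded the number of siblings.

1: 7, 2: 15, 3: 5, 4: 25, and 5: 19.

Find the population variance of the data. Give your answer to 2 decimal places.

Values: 1, 2, 3, 4, 5
n = 71, Σfx = 247, mean = 3.4789
Σfx² = 987
Σf(x − x̄)² = Σfx² − (Σfx)²/n = 987 − 247²/71 = 127.7183
Population variance = 127.7183 / 71 = 1.7988

1.80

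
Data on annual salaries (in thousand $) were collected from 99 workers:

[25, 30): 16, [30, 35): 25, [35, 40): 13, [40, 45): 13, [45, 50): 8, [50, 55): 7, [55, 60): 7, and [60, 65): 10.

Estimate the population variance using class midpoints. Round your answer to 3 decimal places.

Midpoints: 27.5, 32.5, 37.5, 42.5, 47.5, 52.5, 57.5, 62.5
n = 99, Σfm = 4067.5, mean = 41.0859
Σfm² = 179818.75
Σf(m − x̄)² = Σfm² − (Σfm)²/n = 179818.75 − 4067.5²/99 = 12702.0202
Population variance = 12702.0202 / 99 = 128.3032

128.303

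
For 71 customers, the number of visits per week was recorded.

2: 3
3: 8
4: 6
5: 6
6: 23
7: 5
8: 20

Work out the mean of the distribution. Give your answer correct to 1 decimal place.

5.9

Values: 2, 3, 4, 5, 6, 7, 8
Σfx = 3×2 + 8×3 + 6×4 + 6×5 + 23×6 + 5×7 + 20×8 = 417
n = Σf = 71
Mean = 417 / 71 = 5.8732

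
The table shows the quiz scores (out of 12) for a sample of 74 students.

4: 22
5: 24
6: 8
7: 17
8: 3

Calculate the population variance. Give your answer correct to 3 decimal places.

Values: 4, 5, 6, 7, 8
n = 74, Σfx = 399, mean = 5.3919
Σfx² = 2265
Σf(x − x̄)² = Σfx² − (Σfx)²/n = 2265 − 399²/74 = 113.6351
Population variance = 113.6351 / 74 = 1.5356

1.536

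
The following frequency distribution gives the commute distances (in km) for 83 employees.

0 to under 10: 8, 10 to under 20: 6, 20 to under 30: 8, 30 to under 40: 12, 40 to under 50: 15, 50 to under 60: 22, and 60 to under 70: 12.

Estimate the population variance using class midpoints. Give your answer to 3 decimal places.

341.762

Midpoints: 5, 15, 25, 35, 45, 55, 65
n = 83, Σfm = 3415, mean = 41.1446
Σfm² = 168875
Σf(m − x̄)² = Σfm² − (Σfm)²/n = 168875 − 3415²/83 = 28366.2651
Population variance = 28366.2651 / 83 = 341.7622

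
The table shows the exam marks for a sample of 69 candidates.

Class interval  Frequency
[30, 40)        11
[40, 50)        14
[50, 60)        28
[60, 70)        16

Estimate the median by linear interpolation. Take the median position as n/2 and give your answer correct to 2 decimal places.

53.39

Cumulative frequencies: 11, 25, 53, 69
n = 69; position = n/2 = 34.5.
This falls in the class [50, 60): L = 50, F = 25, f = 28, h = 10.
Median ≈ 50 + ((34.5 − 25) / 28) × 10 = 53.3929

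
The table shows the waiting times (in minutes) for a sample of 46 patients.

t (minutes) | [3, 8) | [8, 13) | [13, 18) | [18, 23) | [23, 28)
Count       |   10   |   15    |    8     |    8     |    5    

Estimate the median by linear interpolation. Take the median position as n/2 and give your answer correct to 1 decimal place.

Cumulative frequencies: 10, 25, 33, 41, 46
n = 46; position = n/2 = 23.
This falls in the class [8, 13): L = 8, F = 10, f = 15, h = 5.
Median ≈ 8 + ((23 − 10) / 15) × 5 = 12.3333

12.3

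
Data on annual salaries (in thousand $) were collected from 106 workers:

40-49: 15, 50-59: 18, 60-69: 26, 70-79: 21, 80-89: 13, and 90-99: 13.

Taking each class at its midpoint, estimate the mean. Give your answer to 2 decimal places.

68.08

Midpoints: 44.5, 54.5, 64.5, 74.5, 84.5, 94.5
Σfm = 15×44.5 + 18×54.5 + 26×64.5 + 21×74.5 + 13×84.5 + 13×94.5 = 7217
n = Σf = 106
Mean = 7217 / 106 = 68.0849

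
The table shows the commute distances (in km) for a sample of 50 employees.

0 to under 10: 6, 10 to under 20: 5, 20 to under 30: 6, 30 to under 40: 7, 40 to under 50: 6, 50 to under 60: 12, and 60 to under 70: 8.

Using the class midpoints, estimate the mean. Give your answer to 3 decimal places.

39.000

Midpoints: 5, 15, 25, 35, 45, 55, 65
Σfm = 6×5 + 5×15 + 6×25 + 7×35 + 6×45 + 12×55 + 8×65 = 1950
n = Σf = 50
Mean = 1950 / 50 = 39.0000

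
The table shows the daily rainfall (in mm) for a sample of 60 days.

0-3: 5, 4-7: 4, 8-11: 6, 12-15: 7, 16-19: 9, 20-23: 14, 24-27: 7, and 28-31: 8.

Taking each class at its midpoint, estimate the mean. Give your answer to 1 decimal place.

17.6

Midpoints: 1.5, 5.5, 9.5, 13.5, 17.5, 21.5, 25.5, 29.5
Σfm = 5×1.5 + 4×5.5 + 6×9.5 + 7×13.5 + 9×17.5 + 14×21.5 + 7×25.5 + 8×29.5 = 1054
n = Σf = 60
Mean = 1054 / 60 = 17.5667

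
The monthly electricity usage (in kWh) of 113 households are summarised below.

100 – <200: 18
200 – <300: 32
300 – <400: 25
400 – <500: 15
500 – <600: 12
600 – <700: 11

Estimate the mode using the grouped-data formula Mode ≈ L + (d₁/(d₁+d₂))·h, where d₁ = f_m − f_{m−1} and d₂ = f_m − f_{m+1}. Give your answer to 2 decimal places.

Modal class: 200 – <300 (highest frequency 32).
d₁ = 32 − 18 = 14, d₂ = 32 − 25 = 7
Mode ≈ 200 + (14/(14+7)) × 100 = 200 + 66.6667 = 266.6667

266.67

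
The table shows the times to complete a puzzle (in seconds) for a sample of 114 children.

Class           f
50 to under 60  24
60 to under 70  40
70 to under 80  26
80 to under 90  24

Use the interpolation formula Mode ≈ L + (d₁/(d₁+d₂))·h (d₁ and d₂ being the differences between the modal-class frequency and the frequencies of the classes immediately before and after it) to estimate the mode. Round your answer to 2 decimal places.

65.33

Modal class: 60 to under 70 (highest frequency 40).
d₁ = 40 − 24 = 16, d₂ = 40 − 26 = 14
Mode ≈ 60 + (16/(16+14)) × 10 = 60 + 5.3333 = 65.3333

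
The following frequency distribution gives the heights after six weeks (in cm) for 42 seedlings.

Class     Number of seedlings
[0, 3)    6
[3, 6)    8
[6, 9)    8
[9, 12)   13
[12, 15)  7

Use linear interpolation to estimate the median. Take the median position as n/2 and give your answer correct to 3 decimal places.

8.625

Cumulative frequencies: 6, 14, 22, 35, 42
n = 42; position = n/2 = 21.
This falls in the class [6, 9): L = 6, F = 14, f = 8, h = 3.
Median ≈ 6 + ((21 − 14) / 8) × 3 = 8.6250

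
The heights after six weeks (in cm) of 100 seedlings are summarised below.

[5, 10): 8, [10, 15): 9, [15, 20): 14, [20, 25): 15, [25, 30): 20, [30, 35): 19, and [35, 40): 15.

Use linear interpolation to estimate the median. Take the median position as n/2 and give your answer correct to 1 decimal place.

Cumulative frequencies: 8, 17, 31, 46, 66, 85, 100
n = 100; position = n/2 = 50.
This falls in the class [25, 30): L = 25, F = 46, f = 20, h = 5.
Median ≈ 25 + ((50 − 46) / 20) × 5 = 26.0000

26.0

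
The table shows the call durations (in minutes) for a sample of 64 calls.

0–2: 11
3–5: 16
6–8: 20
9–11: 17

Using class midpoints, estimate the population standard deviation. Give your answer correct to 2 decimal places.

3.14

Midpoints: 1, 4, 7, 10
n = 64, Σfm = 385, mean = 6.0156
Σfm² = 2947
Σf(m − x̄)² = Σfm² − (Σfm)²/n = 2947 − 385²/64 = 630.9844
Population variance = 630.9844 / 64 = 9.8591
Standard deviation = √9.8591 = 3.1399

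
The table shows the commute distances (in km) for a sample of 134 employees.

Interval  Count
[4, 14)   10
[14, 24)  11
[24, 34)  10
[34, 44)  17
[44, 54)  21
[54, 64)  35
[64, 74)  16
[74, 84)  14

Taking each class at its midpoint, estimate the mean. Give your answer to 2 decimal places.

Midpoints: 9, 19, 29, 39, 49, 59, 69, 79
Σfm = 10×9 + 11×19 + 10×29 + 17×39 + 21×49 + 35×59 + 16×69 + 14×79 = 6556
n = Σf = 134
Mean = 6556 / 134 = 48.9254

48.93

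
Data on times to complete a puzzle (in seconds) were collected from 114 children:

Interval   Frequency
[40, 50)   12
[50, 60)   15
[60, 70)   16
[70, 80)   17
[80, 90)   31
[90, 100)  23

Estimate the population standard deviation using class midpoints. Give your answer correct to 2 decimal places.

16.40

Midpoints: 45, 55, 65, 75, 85, 95
n = 114, Σfm = 8500, mean = 74.5614
Σfm² = 664450
Σf(m − x̄)² = Σfm² − (Σfm)²/n = 664450 − 8500²/114 = 30678.0702
Population variance = 30678.0702 / 114 = 269.1059
Standard deviation = √269.1059 = 16.4044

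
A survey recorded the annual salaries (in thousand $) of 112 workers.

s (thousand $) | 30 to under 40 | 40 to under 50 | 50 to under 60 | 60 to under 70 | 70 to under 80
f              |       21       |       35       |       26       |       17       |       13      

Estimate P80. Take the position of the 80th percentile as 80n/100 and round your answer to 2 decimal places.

Cumulative frequencies: 21, 56, 82, 99, 112
n = 112; position = 80n/100 = 89.6.
This falls in the class 60 to under 70: L = 60, F = 82, f = 17, h = 10.
80th percentile ≈ 60 + ((89.6 − 82) / 17) × 10 = 64.4706

64.47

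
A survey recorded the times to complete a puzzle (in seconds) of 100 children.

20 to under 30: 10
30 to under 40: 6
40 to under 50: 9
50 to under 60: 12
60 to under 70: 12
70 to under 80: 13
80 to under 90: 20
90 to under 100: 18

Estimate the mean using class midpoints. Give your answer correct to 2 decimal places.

66.90

Midpoints: 25, 35, 45, 55, 65, 75, 85, 95
Σfm = 10×25 + 6×35 + 9×45 + 12×55 + 12×65 + 13×75 + 20×85 + 18×95 = 6690
n = Σf = 100
Mean = 6690 / 100 = 66.9000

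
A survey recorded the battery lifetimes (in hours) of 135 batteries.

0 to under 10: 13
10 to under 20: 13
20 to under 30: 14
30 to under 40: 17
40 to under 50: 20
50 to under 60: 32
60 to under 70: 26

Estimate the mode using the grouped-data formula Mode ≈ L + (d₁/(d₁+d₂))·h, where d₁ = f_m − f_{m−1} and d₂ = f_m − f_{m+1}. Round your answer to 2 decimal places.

56.67

Modal class: 50 to under 60 (highest frequency 32).
d₁ = 32 − 20 = 12, d₂ = 32 − 26 = 6
Mode ≈ 50 + (12/(12+6)) × 10 = 50 + 6.6667 = 56.6667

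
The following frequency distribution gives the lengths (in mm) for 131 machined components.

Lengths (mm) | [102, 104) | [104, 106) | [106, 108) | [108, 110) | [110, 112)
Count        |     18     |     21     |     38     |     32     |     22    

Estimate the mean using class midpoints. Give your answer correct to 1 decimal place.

Midpoints: 103, 105, 107, 109, 111
Σfm = 18×103 + 21×105 + 38×107 + 32×109 + 22×111 = 14055
n = Σf = 131
Mean = 14055 / 131 = 107.2901

107.3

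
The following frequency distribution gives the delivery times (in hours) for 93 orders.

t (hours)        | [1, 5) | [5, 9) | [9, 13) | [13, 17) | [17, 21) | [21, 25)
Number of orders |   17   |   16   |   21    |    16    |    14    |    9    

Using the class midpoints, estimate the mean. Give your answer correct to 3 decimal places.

Midpoints: 3, 7, 11, 15, 19, 23
Σfm = 17×3 + 16×7 + 21×11 + 16×15 + 14×19 + 9×23 = 1107
n = Σf = 93
Mean = 1107 / 93 = 11.9032

11.903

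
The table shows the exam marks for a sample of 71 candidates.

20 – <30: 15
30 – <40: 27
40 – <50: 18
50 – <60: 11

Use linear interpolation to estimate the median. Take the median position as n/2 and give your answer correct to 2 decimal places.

Cumulative frequencies: 15, 42, 60, 71
n = 71; position = n/2 = 35.5.
This falls in the class 30 – <40: L = 30, F = 15, f = 27, h = 10.
Median ≈ 30 + ((35.5 − 15) / 27) × 10 = 37.5926

37.59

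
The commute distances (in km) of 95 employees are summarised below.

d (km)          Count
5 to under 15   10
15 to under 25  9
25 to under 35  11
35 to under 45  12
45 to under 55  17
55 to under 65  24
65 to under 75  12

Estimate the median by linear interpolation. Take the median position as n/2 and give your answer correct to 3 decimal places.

48.235

Cumulative frequencies: 10, 19, 30, 42, 59, 83, 95
n = 95; position = n/2 = 47.5.
This falls in the class 45 to under 55: L = 45, F = 42, f = 17, h = 10.
Median ≈ 45 + ((47.5 − 42) / 17) × 10 = 48.2353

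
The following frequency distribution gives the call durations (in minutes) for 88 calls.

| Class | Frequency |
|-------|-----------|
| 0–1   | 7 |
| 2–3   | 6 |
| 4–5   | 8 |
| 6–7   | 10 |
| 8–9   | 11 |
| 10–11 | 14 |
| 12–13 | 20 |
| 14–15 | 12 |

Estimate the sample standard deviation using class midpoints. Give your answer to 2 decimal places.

Midpoints: 0.5, 2.5, 4.5, 6.5, 8.5, 10.5, 12.5, 14.5
n = 88, Σfm = 784, mean = 8.9091
Σfm² = 8610
Σf(m − x̄)² = Σfm² − (Σfm)²/n = 8610 − 784²/88 = 1625.2727
Sample variance = 1625.2727 / 87 = 18.6813
Standard deviation = √18.6813 = 4.3222

4.32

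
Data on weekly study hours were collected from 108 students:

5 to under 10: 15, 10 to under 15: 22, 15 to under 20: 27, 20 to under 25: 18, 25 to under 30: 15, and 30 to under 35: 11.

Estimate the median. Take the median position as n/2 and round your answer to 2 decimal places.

18.15

Cumulative frequencies: 15, 37, 64, 82, 97, 108
n = 108; position = n/2 = 54.
This falls in the class 15 to under 20: L = 15, F = 37, f = 27, h = 5.
Median ≈ 15 + ((54 − 37) / 27) × 5 = 18.1481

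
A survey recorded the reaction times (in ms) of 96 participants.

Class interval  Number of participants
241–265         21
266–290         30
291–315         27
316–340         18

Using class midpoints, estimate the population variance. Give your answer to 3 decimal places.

661.621

Midpoints: 253, 278, 303, 328
n = 96, Σfm = 27738, mean = 288.9375
Σfm² = 8078064
Σf(m − x̄)² = Σfm² − (Σfm)²/n = 8078064 − 27738²/96 = 63515.6250
Population variance = 63515.6250 / 96 = 661.6211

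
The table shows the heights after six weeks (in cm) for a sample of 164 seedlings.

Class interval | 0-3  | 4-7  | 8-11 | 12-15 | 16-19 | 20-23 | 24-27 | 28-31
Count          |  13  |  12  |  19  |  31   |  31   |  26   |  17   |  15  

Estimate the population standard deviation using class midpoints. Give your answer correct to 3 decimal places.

7.874

Midpoints: 1.5, 5.5, 9.5, 13.5, 17.5, 21.5, 25.5, 29.5
n = 164, Σfm = 2662, mean = 16.2317
Σfm² = 53377
Σf(m − x̄)² = Σfm² − (Σfm)²/n = 53377 − 2662²/164 = 10168.1951
Population variance = 10168.1951 / 164 = 62.0012
Standard deviation = √62.0012 = 7.8741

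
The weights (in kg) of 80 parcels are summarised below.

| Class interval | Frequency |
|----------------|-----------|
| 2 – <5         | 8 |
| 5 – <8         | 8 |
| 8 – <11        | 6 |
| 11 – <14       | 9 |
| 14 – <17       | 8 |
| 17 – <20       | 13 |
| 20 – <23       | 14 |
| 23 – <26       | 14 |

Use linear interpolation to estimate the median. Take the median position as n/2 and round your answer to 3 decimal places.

Cumulative frequencies: 8, 16, 22, 31, 39, 52, 66, 80
n = 80; position = n/2 = 40.
This falls in the class 17 – <20: L = 17, F = 39, f = 13, h = 3.
Median ≈ 17 + ((40 − 39) / 13) × 3 = 17.2308

17.231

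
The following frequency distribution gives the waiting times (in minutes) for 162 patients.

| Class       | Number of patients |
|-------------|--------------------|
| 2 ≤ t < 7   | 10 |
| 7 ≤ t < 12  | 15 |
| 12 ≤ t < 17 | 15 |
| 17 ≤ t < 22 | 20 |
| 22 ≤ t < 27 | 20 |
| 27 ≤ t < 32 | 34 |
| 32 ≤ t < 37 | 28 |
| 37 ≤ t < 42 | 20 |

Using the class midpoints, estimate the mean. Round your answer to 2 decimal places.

Midpoints: 4.5, 9.5, 14.5, 19.5, 24.5, 29.5, 34.5, 39.5
Σfm = 10×4.5 + 15×9.5 + 15×14.5 + 20×19.5 + 20×24.5 + 34×29.5 + 28×34.5 + 20×39.5 = 4044
n = Σf = 162
Mean = 4044 / 162 = 24.9630

24.96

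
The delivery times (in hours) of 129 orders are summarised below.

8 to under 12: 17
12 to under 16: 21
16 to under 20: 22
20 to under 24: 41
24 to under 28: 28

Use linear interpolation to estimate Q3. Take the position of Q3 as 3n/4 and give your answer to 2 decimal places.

23.59

Cumulative frequencies: 17, 38, 60, 101, 129
n = 129; position = 3n/4 = 96.75.
This falls in the class 20 to under 24: L = 20, F = 60, f = 41, h = 4.
Upper quartile ≈ 20 + ((96.75 − 60) / 41) × 4 = 23.5854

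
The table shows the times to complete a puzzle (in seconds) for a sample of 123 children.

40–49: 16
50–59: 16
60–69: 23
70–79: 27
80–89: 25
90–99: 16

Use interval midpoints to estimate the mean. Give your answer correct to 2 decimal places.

70.76

Midpoints: 44.5, 54.5, 64.5, 74.5, 84.5, 94.5
Σfm = 16×44.5 + 16×54.5 + 23×64.5 + 27×74.5 + 25×84.5 + 16×94.5 = 8703.5
n = Σf = 123
Mean = 8703.5 / 123 = 70.7602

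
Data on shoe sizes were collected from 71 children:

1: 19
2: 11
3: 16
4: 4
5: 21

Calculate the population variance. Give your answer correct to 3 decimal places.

2.463

Values: 1, 2, 3, 4, 5
n = 71, Σfx = 210, mean = 2.9577
Σfx² = 796
Σf(x − x̄)² = Σfx² − (Σfx)²/n = 796 − 210²/71 = 174.8732
Population variance = 174.8732 / 71 = 2.4630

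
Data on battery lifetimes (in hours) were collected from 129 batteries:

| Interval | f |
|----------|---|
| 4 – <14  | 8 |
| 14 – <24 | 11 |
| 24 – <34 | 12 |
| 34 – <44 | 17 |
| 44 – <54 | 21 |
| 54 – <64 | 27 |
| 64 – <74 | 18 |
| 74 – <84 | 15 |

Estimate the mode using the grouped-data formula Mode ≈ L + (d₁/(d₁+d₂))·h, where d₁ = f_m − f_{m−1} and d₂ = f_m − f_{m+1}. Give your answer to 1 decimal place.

58.0

Modal class: 54 – <64 (highest frequency 27).
d₁ = 27 − 21 = 6, d₂ = 27 − 18 = 9
Mode ≈ 54 + (6/(6+9)) × 10 = 54 + 4.0000 = 58.0000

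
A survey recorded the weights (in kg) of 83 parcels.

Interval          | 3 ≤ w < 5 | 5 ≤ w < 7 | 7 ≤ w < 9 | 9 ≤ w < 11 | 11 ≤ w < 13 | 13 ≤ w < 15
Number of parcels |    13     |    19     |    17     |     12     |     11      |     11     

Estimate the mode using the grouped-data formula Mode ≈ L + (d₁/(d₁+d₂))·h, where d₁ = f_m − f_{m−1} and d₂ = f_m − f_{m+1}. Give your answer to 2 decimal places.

6.50

Modal class: 5 ≤ w < 7 (highest frequency 19).
d₁ = 19 − 13 = 6, d₂ = 19 − 17 = 2
Mode ≈ 5 + (6/(6+2)) × 2 = 5 + 1.5000 = 6.5000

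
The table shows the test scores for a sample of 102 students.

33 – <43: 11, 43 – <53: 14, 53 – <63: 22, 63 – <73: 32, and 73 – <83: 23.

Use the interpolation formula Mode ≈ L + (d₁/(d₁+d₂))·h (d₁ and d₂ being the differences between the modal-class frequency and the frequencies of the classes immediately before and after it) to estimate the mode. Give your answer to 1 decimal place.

68.3

Modal class: 63 – <73 (highest frequency 32).
d₁ = 32 − 22 = 10, d₂ = 32 − 23 = 9
Mode ≈ 63 + (10/(10+9)) × 10 = 63 + 5.2632 = 68.2632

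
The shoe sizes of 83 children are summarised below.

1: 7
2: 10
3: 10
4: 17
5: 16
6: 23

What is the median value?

4

Cumulative frequencies: 7, 17, 27, 44, 60, 83
n = 83, so the median is the value in position (n+1)/2 = 42.
Position 42 falls at value 4.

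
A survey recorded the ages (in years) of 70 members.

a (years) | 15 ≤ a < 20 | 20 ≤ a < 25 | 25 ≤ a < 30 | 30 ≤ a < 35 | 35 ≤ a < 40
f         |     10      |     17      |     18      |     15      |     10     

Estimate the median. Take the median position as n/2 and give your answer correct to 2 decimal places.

27.22

Cumulative frequencies: 10, 27, 45, 60, 70
n = 70; position = n/2 = 35.
This falls in the class 25 ≤ a < 30: L = 25, F = 27, f = 18, h = 5.
Median ≈ 25 + ((35 − 27) / 18) × 5 = 27.2222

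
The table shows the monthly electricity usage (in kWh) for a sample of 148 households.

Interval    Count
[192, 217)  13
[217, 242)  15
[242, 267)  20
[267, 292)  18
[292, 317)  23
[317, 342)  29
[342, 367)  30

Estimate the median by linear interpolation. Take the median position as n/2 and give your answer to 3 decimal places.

Cumulative frequencies: 13, 28, 48, 66, 89, 118, 148
n = 148; position = n/2 = 74.
This falls in the class [292, 317): L = 292, F = 66, f = 23, h = 25.
Median ≈ 292 + ((74 − 66) / 23) × 25 = 300.6957

300.696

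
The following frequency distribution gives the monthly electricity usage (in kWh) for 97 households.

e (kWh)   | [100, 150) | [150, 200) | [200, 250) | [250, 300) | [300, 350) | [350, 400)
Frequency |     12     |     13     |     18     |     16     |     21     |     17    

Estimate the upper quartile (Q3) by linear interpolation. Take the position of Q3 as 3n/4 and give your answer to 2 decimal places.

Cumulative frequencies: 12, 25, 43, 59, 80, 97
n = 97; position = 3n/4 = 72.75.
This falls in the class [300, 350): L = 300, F = 59, f = 21, h = 50.
Upper quartile ≈ 300 + ((72.75 − 59) / 21) × 50 = 332.7381

332.74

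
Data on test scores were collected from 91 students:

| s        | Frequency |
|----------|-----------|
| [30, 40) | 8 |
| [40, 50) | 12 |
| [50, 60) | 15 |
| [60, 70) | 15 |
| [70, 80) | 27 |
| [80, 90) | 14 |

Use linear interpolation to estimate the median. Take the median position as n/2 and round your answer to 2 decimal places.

67.00

Cumulative frequencies: 8, 20, 35, 50, 77, 91
n = 91; position = n/2 = 45.5.
This falls in the class [60, 70): L = 60, F = 35, f = 15, h = 10.
Median ≈ 60 + ((45.5 − 35) / 15) × 10 = 67.0000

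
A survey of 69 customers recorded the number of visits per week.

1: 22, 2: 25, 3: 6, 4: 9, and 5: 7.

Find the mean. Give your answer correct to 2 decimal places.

2.33

Values: 1, 2, 3, 4, 5
Σfx = 22×1 + 25×2 + 6×3 + 9×4 + 7×5 = 161
n = Σf = 69
Mean = 161 / 69 = 2.3333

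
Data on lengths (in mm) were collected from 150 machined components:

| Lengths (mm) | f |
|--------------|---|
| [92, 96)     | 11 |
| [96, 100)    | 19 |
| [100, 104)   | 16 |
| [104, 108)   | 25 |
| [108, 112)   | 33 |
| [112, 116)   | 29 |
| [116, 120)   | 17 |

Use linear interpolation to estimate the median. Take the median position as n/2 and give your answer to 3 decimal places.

108.485

Cumulative frequencies: 11, 30, 46, 71, 104, 133, 150
n = 150; position = n/2 = 75.
This falls in the class [108, 112): L = 108, F = 71, f = 33, h = 4.
Median ≈ 108 + ((75 − 71) / 33) × 4 = 108.4848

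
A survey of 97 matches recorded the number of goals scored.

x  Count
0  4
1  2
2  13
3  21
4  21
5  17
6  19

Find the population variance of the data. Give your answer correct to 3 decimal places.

2.536

Values: 0, 1, 2, 3, 4, 5, 6
n = 97, Σfx = 374, mean = 3.8557
Σfx² = 1688
Σf(x − x̄)² = Σfx² − (Σfx)²/n = 1688 − 374²/97 = 245.9794
Population variance = 245.9794 / 97 = 2.5359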